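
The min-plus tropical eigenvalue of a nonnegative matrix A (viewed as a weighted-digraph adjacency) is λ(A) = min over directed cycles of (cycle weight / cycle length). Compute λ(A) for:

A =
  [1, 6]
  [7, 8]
λ(A) = 1

Enumerate directed cycles and compute their means (weight / length). Sample:
  cycle 0 → 0: weight = 1, length = 1, mean = 1/1 ≈ 1.000
  cycle 1 → 1: weight = 8, length = 1, mean = 8/1 ≈ 8.000
  cycle 0 → 1 → 0: weight = 13, length = 2, mean = 13/2 ≈ 6.500
  cycle 1 → 0 → 1: weight = 13, length = 2, mean = 13/2 ≈ 6.500
Minimum mean = 1.000, attained e.g. along the cycle 0 → 0 with weight 1 and length 1. So λ(A) = 1/1 = 1.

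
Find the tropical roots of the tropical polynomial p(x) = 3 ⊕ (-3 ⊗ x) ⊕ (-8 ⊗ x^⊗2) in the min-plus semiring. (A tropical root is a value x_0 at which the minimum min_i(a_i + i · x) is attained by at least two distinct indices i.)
Roots: {5, 6}

Each tropical root is a break point of the lower envelope of the lines y = a_i + i · x (there are 3 lines, with slopes 0, 1, ..., 2). Only the lines that attain the minimum somewhere contribute to roots; other lines are dominated. Here the surviving (envelope) indices are i = 2, i = 1, i = 0.
Intersections between consecutive envelope lines give the roots: for adjacent envelope indices i < j the intersection is x = (a_i − a_j) / (j − i). Reading off the sorted break points: {5, 6}.
Verification: at each break x_0, at least two indices attain the minimum of min_i(a_i + i · x_0).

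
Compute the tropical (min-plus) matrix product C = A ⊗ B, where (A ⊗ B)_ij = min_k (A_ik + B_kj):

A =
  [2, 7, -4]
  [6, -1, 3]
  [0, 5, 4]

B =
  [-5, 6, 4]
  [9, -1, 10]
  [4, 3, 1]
A ⊗ B =
  [-3, -1, -3]
  [1, -2, 4]
  [-5, 4, 4]

Apply the min-plus product entry-by-entry:
  C[0][0] = min over k of (A[0][0] + B[0][0] = 2 + -5 = -3, A[0][1] + B[1][0] = 7 + 9 = 16, A[0][2] + B[2][0] = -4 + 4 = 0) = -3 (attained at k = 0)
  C[0][1] = min over k of (A[0][0] + B[0][1] = 2 + 6 = 8, A[0][1] + B[1][1] = 7 + -1 = 6, A[0][2] + B[2][1] = -4 + 3 = -1) = -1 (attained at k = 2)
  C[0][2] = min over k of (A[0][0] + B[0][2] = 2 + 4 = 6, A[0][1] + B[1][2] = 7 + 10 = 17, A[0][2] + B[2][2] = -4 + 1 = -3) = -3 (attained at k = 2)
  C[1][0] = min over k of (A[1][0] + B[0][0] = 6 + -5 = 1, A[1][1] + B[1][0] = -1 + 9 = 8, A[1][2] + B[2][0] = 3 + 4 = 7) = 1 (attained at k = 0)
  C[1][1] = min over k of (A[1][0] + B[0][1] = 6 + 6 = 12, A[1][1] + B[1][1] = -1 + -1 = -2, A[1][2] + B[2][1] = 3 + 3 = 6) = -2 (attained at k = 1)
  C[1][2] = min over k of (A[1][0] + B[0][2] = 6 + 4 = 10, A[1][1] + B[1][2] = -1 + 10 = 9, A[1][2] + B[2][2] = 3 + 1 = 4) = 4 (attained at k = 2)
  C[2][0] = min over k of (A[2][0] + B[0][0] = 0 + -5 = -5, A[2][1] + B[1][0] = 5 + 9 = 14, A[2][2] + B[2][0] = 4 + 4 = 8) = -5 (attained at k = 0)
  C[2][1] = min over k of (A[2][0] + B[0][1] = 0 + 6 = 6, A[2][1] + B[1][1] = 5 + -1 = 4, A[2][2] + B[2][1] = 4 + 3 = 7) = 4 (attained at k = 1)
  C[2][2] = min over k of (A[2][0] + B[0][2] = 0 + 4 = 4, A[2][1] + B[1][2] = 5 + 10 = 15, A[2][2] + B[2][2] = 4 + 1 = 5) = 4 (attained at k = 0)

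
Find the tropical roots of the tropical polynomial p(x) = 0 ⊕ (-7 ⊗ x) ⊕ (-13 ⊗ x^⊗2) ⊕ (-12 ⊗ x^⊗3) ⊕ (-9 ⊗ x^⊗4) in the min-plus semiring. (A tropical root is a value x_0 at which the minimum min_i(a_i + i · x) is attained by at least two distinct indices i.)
Roots: {-3, -1, 6, 7}

Each tropical root is a break point of the lower envelope of the lines y = a_i + i · x (there are 5 lines, with slopes 0, 1, ..., 4). Only the lines that attain the minimum somewhere contribute to roots; other lines are dominated. Here the surviving (envelope) indices are i = 4, i = 3, i = 2, i = 1, i = 0.
Intersections between consecutive envelope lines give the roots: for adjacent envelope indices i < j the intersection is x = (a_i − a_j) / (j − i). Reading off the sorted break points: {-3, -1, 6, 7}.
Verification: at each break x_0, at least two indices attain the minimum of min_i(a_i + i · x_0).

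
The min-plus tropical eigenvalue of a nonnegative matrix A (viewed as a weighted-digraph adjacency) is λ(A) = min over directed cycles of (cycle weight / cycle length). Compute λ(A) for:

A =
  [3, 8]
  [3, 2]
λ(A) = 2

Enumerate directed cycles and compute their means (weight / length). Sample:
  cycle 0 → 0: weight = 3, length = 1, mean = 3/1 ≈ 3.000
  cycle 1 → 1: weight = 2, length = 1, mean = 2/1 ≈ 2.000
  cycle 0 → 1 → 0: weight = 11, length = 2, mean = 11/2 ≈ 5.500
  cycle 1 → 0 → 1: weight = 11, length = 2, mean = 11/2 ≈ 5.500
Minimum mean = 2.000, attained e.g. along the cycle 1 → 1 with weight 2 and length 1. So λ(A) = 2/1 = 2.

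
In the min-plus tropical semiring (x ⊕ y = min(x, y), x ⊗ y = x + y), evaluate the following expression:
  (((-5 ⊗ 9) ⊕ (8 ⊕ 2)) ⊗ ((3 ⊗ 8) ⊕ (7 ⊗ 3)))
(((-5 ⊗ 9) ⊕ (8 ⊕ 2)) ⊗ ((3 ⊗ 8) ⊕ (7 ⊗ 3))) = 12

Expand innermost to outermost. Recall ⊕ takes the minimum of its arguments and ⊗ takes their sum. Working out the expression (((-5 ⊗ 9) ⊕ (8 ⊕ 2)) ⊗ ((3 ⊗ 8) ⊕ (7 ⊗ 3))) gives 12.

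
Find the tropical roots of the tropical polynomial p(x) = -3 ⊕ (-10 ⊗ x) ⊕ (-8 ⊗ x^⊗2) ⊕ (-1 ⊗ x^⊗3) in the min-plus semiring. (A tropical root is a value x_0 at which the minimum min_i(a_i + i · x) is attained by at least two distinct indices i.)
Roots: {-7, -2, 7}

Each tropical root is a break point of the lower envelope of the lines y = a_i + i · x (there are 4 lines, with slopes 0, 1, ..., 3). Only the lines that attain the minimum somewhere contribute to roots; other lines are dominated. Here the surviving (envelope) indices are i = 3, i = 2, i = 1, i = 0.
Intersections between consecutive envelope lines give the roots: for adjacent envelope indices i < j the intersection is x = (a_i − a_j) / (j − i). Reading off the sorted break points: {-7, -2, 7}.
Verification: at each break x_0, at least two indices attain the minimum of min_i(a_i + i · x_0).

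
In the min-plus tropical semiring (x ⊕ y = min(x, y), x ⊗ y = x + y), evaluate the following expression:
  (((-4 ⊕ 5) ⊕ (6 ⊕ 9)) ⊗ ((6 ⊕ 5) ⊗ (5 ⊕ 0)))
(((-4 ⊕ 5) ⊕ (6 ⊕ 9)) ⊗ ((6 ⊕ 5) ⊗ (5 ⊕ 0))) = 1

Expand innermost to outermost. Recall ⊕ takes the minimum of its arguments and ⊗ takes their sum. Working out the expression (((-4 ⊕ 5) ⊕ (6 ⊕ 9)) ⊗ ((6 ⊕ 5) ⊗ (5 ⊕ 0))) gives 1.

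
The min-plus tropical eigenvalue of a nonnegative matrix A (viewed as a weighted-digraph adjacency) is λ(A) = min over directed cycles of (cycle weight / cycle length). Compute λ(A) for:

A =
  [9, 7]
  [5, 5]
λ(A) = 5

Enumerate directed cycles and compute their means (weight / length). Sample:
  cycle 0 → 0: weight = 9, length = 1, mean = 9/1 ≈ 9.000
  cycle 1 → 1: weight = 5, length = 1, mean = 5/1 ≈ 5.000
  cycle 0 → 1 → 0: weight = 12, length = 2, mean = 12/2 ≈ 6.000
  cycle 1 → 0 → 1: weight = 12, length = 2, mean = 12/2 ≈ 6.000
Minimum mean = 5.000, attained e.g. along the cycle 1 → 1 with weight 5 and length 1. So λ(A) = 5/1 = 5.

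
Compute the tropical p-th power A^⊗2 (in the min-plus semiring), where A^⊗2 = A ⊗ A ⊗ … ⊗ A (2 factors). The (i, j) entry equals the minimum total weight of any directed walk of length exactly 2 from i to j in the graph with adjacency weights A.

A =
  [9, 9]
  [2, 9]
A^⊗2 =
  [11, 18]
  [11, 11]

Each entry (A^⊗2)_ij equals the minimum over all length-2 walks i = v_0 → v_1 → … → v_2 = j of Σ_t A[v_t][v_{t+1}]. For example, for (i, j) = (0, 1) we minimise over 2 possible intermediate vertex sequences; the minimum is 18, attained along the walk 0 → 0 → 1.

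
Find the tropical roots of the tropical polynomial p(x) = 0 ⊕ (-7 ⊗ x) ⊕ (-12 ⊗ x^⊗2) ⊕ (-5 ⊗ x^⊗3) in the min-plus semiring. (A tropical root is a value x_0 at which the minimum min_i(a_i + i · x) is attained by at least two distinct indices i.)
Roots: {-7, 5, 7}

Each tropical root is a break point of the lower envelope of the lines y = a_i + i · x (there are 4 lines, with slopes 0, 1, ..., 3). Only the lines that attain the minimum somewhere contribute to roots; other lines are dominated. Here the surviving (envelope) indices are i = 3, i = 2, i = 1, i = 0.
Intersections between consecutive envelope lines give the roots: for adjacent envelope indices i < j the intersection is x = (a_i − a_j) / (j − i). Reading off the sorted break points: {-7, 5, 7}.
Verification: at each break x_0, at least two indices attain the minimum of min_i(a_i + i · x_0).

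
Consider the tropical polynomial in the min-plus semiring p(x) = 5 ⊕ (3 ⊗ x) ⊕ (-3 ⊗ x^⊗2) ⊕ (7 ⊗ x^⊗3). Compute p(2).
p(2) = 1

A tropical monomial a ⊗ x^⊗i evaluates to a + i · x. Evaluating each term at x = 2:
  Term 0 contributes 5 + 0 · 2 = 5
  Term 1 contributes 3 + 1 · 2 = 5
  Term 2 contributes -3 + 2 · 2 = 1
  Term 3 contributes 7 + 3 · 2 = 13
p(2) = ⊕ of these = min[5, 5, 1, 13] = 1.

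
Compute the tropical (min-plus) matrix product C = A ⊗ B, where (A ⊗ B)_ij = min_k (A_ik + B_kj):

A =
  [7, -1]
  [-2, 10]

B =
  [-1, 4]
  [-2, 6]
A ⊗ B =
  [-3, 5]
  [-3, 2]

Apply the min-plus product entry-by-entry:
  C[0][0] = min over k of (A[0][0] + B[0][0] = 7 + -1 = 6, A[0][1] + B[1][0] = -1 + -2 = -3) = -3 (attained at k = 1)
  C[0][1] = min over k of (A[0][0] + B[0][1] = 7 + 4 = 11, A[0][1] + B[1][1] = -1 + 6 = 5) = 5 (attained at k = 1)
  C[1][0] = min over k of (A[1][0] + B[0][0] = -2 + -1 = -3, A[1][1] + B[1][0] = 10 + -2 = 8) = -3 (attained at k = 0)
  C[1][1] = min over k of (A[1][0] + B[0][1] = -2 + 4 = 2, A[1][1] + B[1][1] = 10 + 6 = 16) = 2 (attained at k = 0)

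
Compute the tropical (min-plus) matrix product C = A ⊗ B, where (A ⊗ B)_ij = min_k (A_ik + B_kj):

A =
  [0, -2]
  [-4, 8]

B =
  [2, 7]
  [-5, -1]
A ⊗ B =
  [-7, -3]
  [-2, 3]

Apply the min-plus product entry-by-entry:
  C[0][0] = min over k of (A[0][0] + B[0][0] = 0 + 2 = 2, A[0][1] + B[1][0] = -2 + -5 = -7) = -7 (attained at k = 1)
  C[0][1] = min over k of (A[0][0] + B[0][1] = 0 + 7 = 7, A[0][1] + B[1][1] = -2 + -1 = -3) = -3 (attained at k = 1)
  C[1][0] = min over k of (A[1][0] + B[0][0] = -4 + 2 = -2, A[1][1] + B[1][0] = 8 + -5 = 3) = -2 (attained at k = 0)
  C[1][1] = min over k of (A[1][0] + B[0][1] = -4 + 7 = 3, A[1][1] + B[1][1] = 8 + -1 = 7) = 3 (attained at k = 0)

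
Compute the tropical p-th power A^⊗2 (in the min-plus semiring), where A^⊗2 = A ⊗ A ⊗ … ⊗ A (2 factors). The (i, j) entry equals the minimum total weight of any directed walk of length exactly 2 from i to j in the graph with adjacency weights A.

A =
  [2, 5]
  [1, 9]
A^⊗2 =
  [4, 7]
  [3, 6]

Each entry (A^⊗2)_ij equals the minimum over all length-2 walks i = v_0 → v_1 → … → v_2 = j of Σ_t A[v_t][v_{t+1}]. For example, for (i, j) = (0, 1) we minimise over 2 possible intermediate vertex sequences; the minimum is 7, attained along the walk 0 → 0 → 1.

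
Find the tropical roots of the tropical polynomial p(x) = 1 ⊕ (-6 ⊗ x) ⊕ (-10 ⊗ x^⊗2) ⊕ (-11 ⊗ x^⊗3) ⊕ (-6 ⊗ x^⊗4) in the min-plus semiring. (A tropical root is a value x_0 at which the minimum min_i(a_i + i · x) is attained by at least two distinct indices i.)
Roots: {-5, 1, 4, 7}

Each tropical root is a break point of the lower envelope of the lines y = a_i + i · x (there are 5 lines, with slopes 0, 1, ..., 4). Only the lines that attain the minimum somewhere contribute to roots; other lines are dominated. Here the surviving (envelope) indices are i = 4, i = 3, i = 2, i = 1, i = 0.
Intersections between consecutive envelope lines give the roots: for adjacent envelope indices i < j the intersection is x = (a_i − a_j) / (j − i). Reading off the sorted break points: {-5, 1, 4, 7}.
Verification: at each break x_0, at least two indices attain the minimum of min_i(a_i + i · x_0).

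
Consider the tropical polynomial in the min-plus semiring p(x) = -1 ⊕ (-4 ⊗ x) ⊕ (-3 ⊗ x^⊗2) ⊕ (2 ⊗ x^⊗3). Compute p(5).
p(5) = -1

A tropical monomial a ⊗ x^⊗i evaluates to a + i · x. Evaluating each term at x = 5:
  Term 0 contributes -1 + 0 · 5 = -1
  Term 1 contributes -4 + 1 · 5 = 1
  Term 2 contributes -3 + 2 · 5 = 7
  Term 3 contributes 2 + 3 · 5 = 17
p(5) = ⊕ of these = min[-1, 1, 7, 17] = -1.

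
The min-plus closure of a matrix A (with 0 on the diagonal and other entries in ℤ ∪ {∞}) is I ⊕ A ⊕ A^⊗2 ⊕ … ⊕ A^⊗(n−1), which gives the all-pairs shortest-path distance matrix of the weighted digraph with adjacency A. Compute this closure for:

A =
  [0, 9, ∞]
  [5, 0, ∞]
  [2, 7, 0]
Closure =
  [0, 9, ∞]
  [5, 0, ∞]
  [2, 7, 0]

This is the Floyd-Warshall all-pairs shortest-path computation. For each intermediate vertex k = 0, 1, …, 2, update dist[i][j] ← min(dist[i][j], dist[i][k] + dist[k][j]). The final matrix gives, for each (i, j), the minimum total weight of any directed path from i to j (possibly empty when i = j).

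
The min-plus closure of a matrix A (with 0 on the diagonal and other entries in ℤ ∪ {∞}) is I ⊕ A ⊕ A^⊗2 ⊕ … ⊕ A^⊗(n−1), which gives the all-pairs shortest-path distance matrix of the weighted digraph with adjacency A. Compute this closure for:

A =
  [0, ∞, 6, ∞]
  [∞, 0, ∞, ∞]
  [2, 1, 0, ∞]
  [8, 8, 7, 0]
Closure =
  [0, 7, 6, ∞]
  [∞, 0, ∞, ∞]
  [2, 1, 0, ∞]
  [8, 8, 7, 0]

This is the Floyd-Warshall all-pairs shortest-path computation. For each intermediate vertex k = 0, 1, …, 3, update dist[i][j] ← min(dist[i][j], dist[i][k] + dist[k][j]). The final matrix gives, for each (i, j), the minimum total weight of any directed path from i to j (possibly empty when i = j).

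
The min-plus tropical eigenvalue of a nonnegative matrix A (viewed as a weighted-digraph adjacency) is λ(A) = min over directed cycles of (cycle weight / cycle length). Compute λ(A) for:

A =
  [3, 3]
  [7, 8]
λ(A) = 3

Enumerate directed cycles and compute their means (weight / length). Sample:
  cycle 0 → 0: weight = 3, length = 1, mean = 3/1 ≈ 3.000
  cycle 1 → 1: weight = 8, length = 1, mean = 8/1 ≈ 8.000
  cycle 0 → 1 → 0: weight = 10, length = 2, mean = 10/2 ≈ 5.000
  cycle 1 → 0 → 1: weight = 10, length = 2, mean = 10/2 ≈ 5.000
Minimum mean = 3.000, attained e.g. along the cycle 0 → 0 with weight 3 and length 1. So λ(A) = 3/1 = 3.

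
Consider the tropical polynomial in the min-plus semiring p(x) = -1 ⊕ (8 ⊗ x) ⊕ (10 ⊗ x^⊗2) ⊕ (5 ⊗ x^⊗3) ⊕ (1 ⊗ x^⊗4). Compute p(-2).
p(-2) = -7

A tropical monomial a ⊗ x^⊗i evaluates to a + i · x. Evaluating each term at x = -2:
  Term 0 contributes -1 + 0 · -2 = -1
  Term 1 contributes 8 + 1 · -2 = 6
  Term 2 contributes 10 + 2 · -2 = 6
  Term 3 contributes 5 + 3 · -2 = -1
  Term 4 contributes 1 + 4 · -2 = -7
p(-2) = ⊕ of these = min[-1, 6, 6, -1, -7] = -7.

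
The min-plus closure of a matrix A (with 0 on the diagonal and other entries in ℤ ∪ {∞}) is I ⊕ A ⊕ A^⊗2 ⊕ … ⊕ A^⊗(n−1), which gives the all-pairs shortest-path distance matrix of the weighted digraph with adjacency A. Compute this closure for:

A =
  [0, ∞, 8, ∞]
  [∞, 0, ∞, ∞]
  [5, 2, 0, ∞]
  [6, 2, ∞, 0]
Closure =
  [0, 10, 8, ∞]
  [∞, 0, ∞, ∞]
  [5, 2, 0, ∞]
  [6, 2, 14, 0]

This is the Floyd-Warshall all-pairs shortest-path computation. For each intermediate vertex k = 0, 1, …, 3, update dist[i][j] ← min(dist[i][j], dist[i][k] + dist[k][j]). The final matrix gives, for each (i, j), the minimum total weight of any directed path from i to j (possibly empty when i = j).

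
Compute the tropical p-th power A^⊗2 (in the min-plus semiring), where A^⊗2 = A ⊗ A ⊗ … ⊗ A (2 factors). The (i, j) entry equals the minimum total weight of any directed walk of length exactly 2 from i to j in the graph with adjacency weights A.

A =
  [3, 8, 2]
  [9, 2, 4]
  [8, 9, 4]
A^⊗2 =
  [6, 10, 5]
  [11, 4, 6]
  [11, 11, 8]

Each entry (A^⊗2)_ij equals the minimum over all length-2 walks i = v_0 → v_1 → … → v_2 = j of Σ_t A[v_t][v_{t+1}]. For example, for (i, j) = (0, 2) we minimise over 3 possible intermediate vertex sequences; the minimum is 5, attained along the walk 0 → 0 → 2.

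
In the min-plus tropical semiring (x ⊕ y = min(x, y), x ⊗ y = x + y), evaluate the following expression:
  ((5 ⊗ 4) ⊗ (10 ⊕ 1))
((5 ⊗ 4) ⊗ (10 ⊕ 1)) = 10

Expand innermost to outermost. Recall ⊕ takes the minimum of its arguments and ⊗ takes their sum. Working out the expression ((5 ⊗ 4) ⊗ (10 ⊕ 1)) gives 10.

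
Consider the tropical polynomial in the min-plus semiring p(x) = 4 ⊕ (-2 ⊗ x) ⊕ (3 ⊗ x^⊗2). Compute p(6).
p(6) = 4

A tropical monomial a ⊗ x^⊗i evaluates to a + i · x. Evaluating each term at x = 6:
  Term 0 contributes 4 + 0 · 6 = 4
  Term 1 contributes -2 + 1 · 6 = 4
  Term 2 contributes 3 + 2 · 6 = 15
p(6) = ⊕ of these = min[4, 4, 15] = 4.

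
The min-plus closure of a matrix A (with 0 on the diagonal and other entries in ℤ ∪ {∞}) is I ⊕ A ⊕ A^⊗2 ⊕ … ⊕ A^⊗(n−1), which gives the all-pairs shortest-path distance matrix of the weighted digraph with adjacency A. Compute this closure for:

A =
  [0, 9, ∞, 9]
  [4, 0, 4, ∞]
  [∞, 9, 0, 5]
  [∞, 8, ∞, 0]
Closure =
  [0, 9, 13, 9]
  [4, 0, 4, 9]
  [13, 9, 0, 5]
  [12, 8, 12, 0]

This is the Floyd-Warshall all-pairs shortest-path computation. For each intermediate vertex k = 0, 1, …, 3, update dist[i][j] ← min(dist[i][j], dist[i][k] + dist[k][j]). The final matrix gives, for each (i, j), the minimum total weight of any directed path from i to j (possibly empty when i = j).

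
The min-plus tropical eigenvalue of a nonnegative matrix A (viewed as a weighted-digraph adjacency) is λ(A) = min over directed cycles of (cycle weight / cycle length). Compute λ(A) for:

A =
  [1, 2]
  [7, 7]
λ(A) = 1

Enumerate directed cycles and compute their means (weight / length). Sample:
  cycle 0 → 0: weight = 1, length = 1, mean = 1/1 ≈ 1.000
  cycle 1 → 1: weight = 7, length = 1, mean = 7/1 ≈ 7.000
  cycle 0 → 1 → 0: weight = 9, length = 2, mean = 9/2 ≈ 4.500
  cycle 1 → 0 → 1: weight = 9, length = 2, mean = 9/2 ≈ 4.500
Minimum mean = 1.000, attained e.g. along the cycle 0 → 0 with weight 1 and length 1. So λ(A) = 1/1 = 1.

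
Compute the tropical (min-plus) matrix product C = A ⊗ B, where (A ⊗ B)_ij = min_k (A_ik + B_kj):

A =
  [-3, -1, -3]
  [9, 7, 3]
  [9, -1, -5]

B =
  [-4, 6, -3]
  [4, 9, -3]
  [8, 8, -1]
A ⊗ B =
  [-7, 3, -6]
  [5, 11, 2]
  [3, 3, -6]

Apply the min-plus product entry-by-entry:
  C[0][0] = min over k of (A[0][0] + B[0][0] = -3 + -4 = -7, A[0][1] + B[1][0] = -1 + 4 = 3, A[0][2] + B[2][0] = -3 + 8 = 5) = -7 (attained at k = 0)
  C[0][1] = min over k of (A[0][0] + B[0][1] = -3 + 6 = 3, A[0][1] + B[1][1] = -1 + 9 = 8, A[0][2] + B[2][1] = -3 + 8 = 5) = 3 (attained at k = 0)
  C[0][2] = min over k of (A[0][0] + B[0][2] = -3 + -3 = -6, A[0][1] + B[1][2] = -1 + -3 = -4, A[0][2] + B[2][2] = -3 + -1 = -4) = -6 (attained at k = 0)
  C[1][0] = min over k of (A[1][0] + B[0][0] = 9 + -4 = 5, A[1][1] + B[1][0] = 7 + 4 = 11, A[1][2] + B[2][0] = 3 + 8 = 11) = 5 (attained at k = 0)
  C[1][1] = min over k of (A[1][0] + B[0][1] = 9 + 6 = 15, A[1][1] + B[1][1] = 7 + 9 = 16, A[1][2] + B[2][1] = 3 + 8 = 11) = 11 (attained at k = 2)
  C[1][2] = min over k of (A[1][0] + B[0][2] = 9 + -3 = 6, A[1][1] + B[1][2] = 7 + -3 = 4, A[1][2] + B[2][2] = 3 + -1 = 2) = 2 (attained at k = 2)
  C[2][0] = min over k of (A[2][0] + B[0][0] = 9 + -4 = 5, A[2][1] + B[1][0] = -1 + 4 = 3, A[2][2] + B[2][0] = -5 + 8 = 3) = 3 (attained at k = 1)
  C[2][1] = min over k of (A[2][0] + B[0][1] = 9 + 6 = 15, A[2][1] + B[1][1] = -1 + 9 = 8, A[2][2] + B[2][1] = -5 + 8 = 3) = 3 (attained at k = 2)
  C[2][2] = min over k of (A[2][0] + B[0][2] = 9 + -3 = 6, A[2][1] + B[1][2] = -1 + -3 = -4, A[2][2] + B[2][2] = -5 + -1 = -6) = -6 (attained at k = 2)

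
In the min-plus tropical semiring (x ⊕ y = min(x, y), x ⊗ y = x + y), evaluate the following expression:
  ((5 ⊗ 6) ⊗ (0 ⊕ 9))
((5 ⊗ 6) ⊗ (0 ⊕ 9)) = 11

Expand innermost to outermost. Recall ⊕ takes the minimum of its arguments and ⊗ takes their sum. Working out the expression ((5 ⊗ 6) ⊗ (0 ⊕ 9)) gives 11.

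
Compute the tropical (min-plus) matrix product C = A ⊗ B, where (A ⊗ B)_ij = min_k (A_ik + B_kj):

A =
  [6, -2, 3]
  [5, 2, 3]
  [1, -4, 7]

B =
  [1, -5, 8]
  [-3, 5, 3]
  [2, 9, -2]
A ⊗ B =
  [-5, 1, 1]
  [-1, 0, 1]
  [-7, -4, -1]

Apply the min-plus product entry-by-entry:
  C[0][0] = min over k of (A[0][0] + B[0][0] = 6 + 1 = 7, A[0][1] + B[1][0] = -2 + -3 = -5, A[0][2] + B[2][0] = 3 + 2 = 5) = -5 (attained at k = 1)
  C[0][1] = min over k of (A[0][0] + B[0][1] = 6 + -5 = 1, A[0][1] + B[1][1] = -2 + 5 = 3, A[0][2] + B[2][1] = 3 + 9 = 12) = 1 (attained at k = 0)
  C[0][2] = min over k of (A[0][0] + B[0][2] = 6 + 8 = 14, A[0][1] + B[1][2] = -2 + 3 = 1, A[0][2] + B[2][2] = 3 + -2 = 1) = 1 (attained at k = 1)
  C[1][0] = min over k of (A[1][0] + B[0][0] = 5 + 1 = 6, A[1][1] + B[1][0] = 2 + -3 = -1, A[1][2] + B[2][0] = 3 + 2 = 5) = -1 (attained at k = 1)
  C[1][1] = min over k of (A[1][0] + B[0][1] = 5 + -5 = 0, A[1][1] + B[1][1] = 2 + 5 = 7, A[1][2] + B[2][1] = 3 + 9 = 12) = 0 (attained at k = 0)
  C[1][2] = min over k of (A[1][0] + B[0][2] = 5 + 8 = 13, A[1][1] + B[1][2] = 2 + 3 = 5, A[1][2] + B[2][2] = 3 + -2 = 1) = 1 (attained at k = 2)
  C[2][0] = min over k of (A[2][0] + B[0][0] = 1 + 1 = 2, A[2][1] + B[1][0] = -4 + -3 = -7, A[2][2] + B[2][0] = 7 + 2 = 9) = -7 (attained at k = 1)
  C[2][1] = min over k of (A[2][0] + B[0][1] = 1 + -5 = -4, A[2][1] + B[1][1] = -4 + 5 = 1, A[2][2] + B[2][1] = 7 + 9 = 16) = -4 (attained at k = 0)
  C[2][2] = min over k of (A[2][0] + B[0][2] = 1 + 8 = 9, A[2][1] + B[1][2] = -4 + 3 = -1, A[2][2] + B[2][2] = 7 + -2 = 5) = -1 (attained at k = 1)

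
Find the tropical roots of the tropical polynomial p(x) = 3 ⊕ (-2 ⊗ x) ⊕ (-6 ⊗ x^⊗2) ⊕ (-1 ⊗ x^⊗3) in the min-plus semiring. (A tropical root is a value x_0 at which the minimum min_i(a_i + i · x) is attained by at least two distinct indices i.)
Roots: {-5, 4, 5}

Each tropical root is a break point of the lower envelope of the lines y = a_i + i · x (there are 4 lines, with slopes 0, 1, ..., 3). Only the lines that attain the minimum somewhere contribute to roots; other lines are dominated. Here the surviving (envelope) indices are i = 3, i = 2, i = 1, i = 0.
Intersections between consecutive envelope lines give the roots: for adjacent envelope indices i < j the intersection is x = (a_i − a_j) / (j − i). Reading off the sorted break points: {-5, 4, 5}.
Verification: at each break x_0, at least two indices attain the minimum of min_i(a_i + i · x_0).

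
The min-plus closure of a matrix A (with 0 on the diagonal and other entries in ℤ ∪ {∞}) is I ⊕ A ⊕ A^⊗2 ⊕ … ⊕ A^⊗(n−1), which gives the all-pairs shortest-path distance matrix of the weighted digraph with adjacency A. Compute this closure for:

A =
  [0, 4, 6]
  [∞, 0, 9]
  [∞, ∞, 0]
Closure =
  [0, 4, 6]
  [∞, 0, 9]
  [∞, ∞, 0]

This is the Floyd-Warshall all-pairs shortest-path computation. For each intermediate vertex k = 0, 1, …, 2, update dist[i][j] ← min(dist[i][j], dist[i][k] + dist[k][j]). The final matrix gives, for each (i, j), the minimum total weight of any directed path from i to j (possibly empty when i = j).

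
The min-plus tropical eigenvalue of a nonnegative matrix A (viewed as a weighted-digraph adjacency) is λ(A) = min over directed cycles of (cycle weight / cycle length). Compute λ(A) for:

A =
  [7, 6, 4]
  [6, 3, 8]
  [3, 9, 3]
λ(A) = 3

Enumerate directed cycles and compute their means (weight / length). Sample:
  cycle 0 → 0: weight = 7, length = 1, mean = 7/1 ≈ 7.000
  cycle 1 → 1: weight = 3, length = 1, mean = 3/1 ≈ 3.000
  cycle 2 → 2: weight = 3, length = 1, mean = 3/1 ≈ 3.000
  cycle 0 → 1 → 0: weight = 12, length = 2, mean = 12/2 ≈ 6.000
  cycle 0 → 2 → 0: weight = 7, length = 2, mean = 7/2 ≈ 3.500
  cycle 1 → 0 → 1: weight = 12, length = 2, mean = 12/2 ≈ 6.000
Minimum mean = 3.000, attained e.g. along the cycle 1 → 1 with weight 3 and length 1. So λ(A) = 3/1 = 3.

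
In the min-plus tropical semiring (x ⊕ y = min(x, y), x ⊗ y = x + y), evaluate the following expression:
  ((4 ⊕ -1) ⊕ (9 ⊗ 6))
((4 ⊕ -1) ⊕ (9 ⊗ 6)) = -1

Expand innermost to outermost. Recall ⊕ takes the minimum of its arguments and ⊗ takes their sum. Working out the expression ((4 ⊕ -1) ⊕ (9 ⊗ 6)) gives -1.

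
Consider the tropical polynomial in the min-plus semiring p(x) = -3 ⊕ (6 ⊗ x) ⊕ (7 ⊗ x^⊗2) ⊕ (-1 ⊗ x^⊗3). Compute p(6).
p(6) = -3

A tropical monomial a ⊗ x^⊗i evaluates to a + i · x. Evaluating each term at x = 6:
  Term 0 contributes -3 + 0 · 6 = -3
  Term 1 contributes 6 + 1 · 6 = 12
  Term 2 contributes 7 + 2 · 6 = 19
  Term 3 contributes -1 + 3 · 6 = 17
p(6) = ⊕ of these = min[-3, 12, 19, 17] = -3.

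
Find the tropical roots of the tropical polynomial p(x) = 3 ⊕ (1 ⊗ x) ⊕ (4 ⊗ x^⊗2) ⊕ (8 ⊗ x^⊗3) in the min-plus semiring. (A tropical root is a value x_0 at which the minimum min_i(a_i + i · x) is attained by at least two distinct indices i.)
Roots: {-4, -3, 2}

Each tropical root is a break point of the lower envelope of the lines y = a_i + i · x (there are 4 lines, with slopes 0, 1, ..., 3). Only the lines that attain the minimum somewhere contribute to roots; other lines are dominated. Here the surviving (envelope) indices are i = 3, i = 2, i = 1, i = 0.
Intersections between consecutive envelope lines give the roots: for adjacent envelope indices i < j the intersection is x = (a_i − a_j) / (j − i). Reading off the sorted break points: {-4, -3, 2}.
Verification: at each break x_0, at least two indices attain the minimum of min_i(a_i + i · x_0).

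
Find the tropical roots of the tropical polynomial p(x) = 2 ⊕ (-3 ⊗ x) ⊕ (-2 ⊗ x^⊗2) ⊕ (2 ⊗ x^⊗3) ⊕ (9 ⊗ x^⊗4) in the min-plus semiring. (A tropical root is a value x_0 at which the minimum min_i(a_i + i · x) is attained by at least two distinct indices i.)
Roots: {-7, -4, -1, 5}

Each tropical root is a break point of the lower envelope of the lines y = a_i + i · x (there are 5 lines, with slopes 0, 1, ..., 4). Only the lines that attain the minimum somewhere contribute to roots; other lines are dominated. Here the surviving (envelope) indices are i = 4, i = 3, i = 2, i = 1, i = 0.
Intersections between consecutive envelope lines give the roots: for adjacent envelope indices i < j the intersection is x = (a_i − a_j) / (j − i). Reading off the sorted break points: {-7, -4, -1, 5}.
Verification: at each break x_0, at least two indices attain the minimum of min_i(a_i + i · x_0).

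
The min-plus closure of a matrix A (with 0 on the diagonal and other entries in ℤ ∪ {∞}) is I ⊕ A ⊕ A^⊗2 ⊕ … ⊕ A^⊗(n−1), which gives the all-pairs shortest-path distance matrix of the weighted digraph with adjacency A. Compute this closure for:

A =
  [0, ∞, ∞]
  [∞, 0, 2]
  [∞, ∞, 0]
Closure =
  [0, ∞, ∞]
  [∞, 0, 2]
  [∞, ∞, 0]

This is the Floyd-Warshall all-pairs shortest-path computation. For each intermediate vertex k = 0, 1, …, 2, update dist[i][j] ← min(dist[i][j], dist[i][k] + dist[k][j]). The final matrix gives, for each (i, j), the minimum total weight of any directed path from i to j (possibly empty when i = j).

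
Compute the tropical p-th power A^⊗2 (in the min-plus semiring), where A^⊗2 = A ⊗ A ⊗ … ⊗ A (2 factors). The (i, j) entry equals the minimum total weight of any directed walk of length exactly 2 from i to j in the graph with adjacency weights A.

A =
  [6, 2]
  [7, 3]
A^⊗2 =
  [9, 5]
  [10, 6]

Each entry (A^⊗2)_ij equals the minimum over all length-2 walks i = v_0 → v_1 → … → v_2 = j of Σ_t A[v_t][v_{t+1}]. For example, for (i, j) = (0, 1) we minimise over 2 possible intermediate vertex sequences; the minimum is 5, attained along the walk 0 → 1 → 1.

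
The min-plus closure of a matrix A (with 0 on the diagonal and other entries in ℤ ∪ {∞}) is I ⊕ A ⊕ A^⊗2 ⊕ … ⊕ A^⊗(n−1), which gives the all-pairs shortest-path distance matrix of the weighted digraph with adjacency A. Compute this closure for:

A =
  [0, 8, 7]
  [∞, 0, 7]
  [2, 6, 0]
Closure =
  [0, 8, 7]
  [9, 0, 7]
  [2, 6, 0]

This is the Floyd-Warshall all-pairs shortest-path computation. For each intermediate vertex k = 0, 1, …, 2, update dist[i][j] ← min(dist[i][j], dist[i][k] + dist[k][j]). The final matrix gives, for each (i, j), the minimum total weight of any directed path from i to j (possibly empty when i = j).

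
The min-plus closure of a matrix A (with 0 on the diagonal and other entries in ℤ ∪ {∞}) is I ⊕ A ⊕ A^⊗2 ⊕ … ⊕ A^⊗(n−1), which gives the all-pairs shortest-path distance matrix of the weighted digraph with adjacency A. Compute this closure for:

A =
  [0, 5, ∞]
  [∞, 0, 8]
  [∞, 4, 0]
Closure =
  [0, 5, 13]
  [∞, 0, 8]
  [∞, 4, 0]

This is the Floyd-Warshall all-pairs shortest-path computation. For each intermediate vertex k = 0, 1, …, 2, update dist[i][j] ← min(dist[i][j], dist[i][k] + dist[k][j]). The final matrix gives, for each (i, j), the minimum total weight of any directed path from i to j (possibly empty when i = j).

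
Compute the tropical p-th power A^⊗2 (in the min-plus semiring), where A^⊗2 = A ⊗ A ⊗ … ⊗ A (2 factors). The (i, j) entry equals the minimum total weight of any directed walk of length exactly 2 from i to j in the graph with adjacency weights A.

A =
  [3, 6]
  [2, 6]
A^⊗2 =
  [6, 9]
  [5, 8]

Each entry (A^⊗2)_ij equals the minimum over all length-2 walks i = v_0 → v_1 → … → v_2 = j of Σ_t A[v_t][v_{t+1}]. For example, for (i, j) = (0, 1) we minimise over 2 possible intermediate vertex sequences; the minimum is 9, attained along the walk 0 → 0 → 1.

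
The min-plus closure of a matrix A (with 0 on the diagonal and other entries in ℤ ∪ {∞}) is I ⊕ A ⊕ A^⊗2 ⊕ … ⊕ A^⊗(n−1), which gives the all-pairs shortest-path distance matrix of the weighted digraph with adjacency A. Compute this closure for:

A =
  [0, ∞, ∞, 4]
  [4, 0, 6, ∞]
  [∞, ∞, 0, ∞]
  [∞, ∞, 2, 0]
Closure =
  [0, ∞, 6, 4]
  [4, 0, 6, 8]
  [∞, ∞, 0, ∞]
  [∞, ∞, 2, 0]

This is the Floyd-Warshall all-pairs shortest-path computation. For each intermediate vertex k = 0, 1, …, 3, update dist[i][j] ← min(dist[i][j], dist[i][k] + dist[k][j]). The final matrix gives, for each (i, j), the minimum total weight of any directed path from i to j (possibly empty when i = j).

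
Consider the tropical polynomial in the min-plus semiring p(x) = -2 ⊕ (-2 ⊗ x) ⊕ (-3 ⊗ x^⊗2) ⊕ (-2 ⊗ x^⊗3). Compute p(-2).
p(-2) = -8

A tropical monomial a ⊗ x^⊗i evaluates to a + i · x. Evaluating each term at x = -2:
  Term 0 contributes -2 + 0 · -2 = -2
  Term 1 contributes -2 + 1 · -2 = -4
  Term 2 contributes -3 + 2 · -2 = -7
  Term 3 contributes -2 + 3 · -2 = -8
p(-2) = ⊕ of these = min[-2, -4, -7, -8] = -8.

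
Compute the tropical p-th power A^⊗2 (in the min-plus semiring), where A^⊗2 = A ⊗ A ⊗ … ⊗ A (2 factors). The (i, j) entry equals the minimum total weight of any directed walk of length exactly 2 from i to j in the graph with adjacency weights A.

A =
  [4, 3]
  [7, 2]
A^⊗2 =
  [8, 5]
  [9, 4]

Each entry (A^⊗2)_ij equals the minimum over all length-2 walks i = v_0 → v_1 → … → v_2 = j of Σ_t A[v_t][v_{t+1}]. For example, for (i, j) = (0, 1) we minimise over 2 possible intermediate vertex sequences; the minimum is 5, attained along the walk 0 → 1 → 1.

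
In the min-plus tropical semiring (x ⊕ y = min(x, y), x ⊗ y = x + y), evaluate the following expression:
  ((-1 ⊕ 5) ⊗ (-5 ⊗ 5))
((-1 ⊕ 5) ⊗ (-5 ⊗ 5)) = -1

Expand innermost to outermost. Recall ⊕ takes the minimum of its arguments and ⊗ takes their sum. Working out the expression ((-1 ⊕ 5) ⊗ (-5 ⊗ 5)) gives -1.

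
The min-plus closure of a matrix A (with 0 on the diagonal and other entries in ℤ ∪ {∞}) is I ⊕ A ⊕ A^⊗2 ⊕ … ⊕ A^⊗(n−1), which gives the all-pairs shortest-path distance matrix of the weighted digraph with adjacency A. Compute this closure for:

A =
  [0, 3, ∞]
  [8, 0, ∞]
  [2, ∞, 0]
Closure =
  [0, 3, ∞]
  [8, 0, ∞]
  [2, 5, 0]

This is the Floyd-Warshall all-pairs shortest-path computation. For each intermediate vertex k = 0, 1, …, 2, update dist[i][j] ← min(dist[i][j], dist[i][k] + dist[k][j]). The final matrix gives, for each (i, j), the minimum total weight of any directed path from i to j (possibly empty when i = j).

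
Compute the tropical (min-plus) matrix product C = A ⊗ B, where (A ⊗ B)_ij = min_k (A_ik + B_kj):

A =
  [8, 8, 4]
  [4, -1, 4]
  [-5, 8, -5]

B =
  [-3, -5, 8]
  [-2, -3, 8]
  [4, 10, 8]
A ⊗ B =
  [5, 3, 12]
  [-3, -4, 7]
  [-8, -10, 3]

Apply the min-plus product entry-by-entry:
  C[0][0] = min over k of (A[0][0] + B[0][0] = 8 + -3 = 5, A[0][1] + B[1][0] = 8 + -2 = 6, A[0][2] + B[2][0] = 4 + 4 = 8) = 5 (attained at k = 0)
  C[0][1] = min over k of (A[0][0] + B[0][1] = 8 + -5 = 3, A[0][1] + B[1][1] = 8 + -3 = 5, A[0][2] + B[2][1] = 4 + 10 = 14) = 3 (attained at k = 0)
  C[0][2] = min over k of (A[0][0] + B[0][2] = 8 + 8 = 16, A[0][1] + B[1][2] = 8 + 8 = 16, A[0][2] + B[2][2] = 4 + 8 = 12) = 12 (attained at k = 2)
  C[1][0] = min over k of (A[1][0] + B[0][0] = 4 + -3 = 1, A[1][1] + B[1][0] = -1 + -2 = -3, A[1][2] + B[2][0] = 4 + 4 = 8) = -3 (attained at k = 1)
  C[1][1] = min over k of (A[1][0] + B[0][1] = 4 + -5 = -1, A[1][1] + B[1][1] = -1 + -3 = -4, A[1][2] + B[2][1] = 4 + 10 = 14) = -4 (attained at k = 1)
  C[1][2] = min over k of (A[1][0] + B[0][2] = 4 + 8 = 12, A[1][1] + B[1][2] = -1 + 8 = 7, A[1][2] + B[2][2] = 4 + 8 = 12) = 7 (attained at k = 1)
  C[2][0] = min over k of (A[2][0] + B[0][0] = -5 + -3 = -8, A[2][1] + B[1][0] = 8 + -2 = 6, A[2][2] + B[2][0] = -5 + 4 = -1) = -8 (attained at k = 0)
  C[2][1] = min over k of (A[2][0] + B[0][1] = -5 + -5 = -10, A[2][1] + B[1][1] = 8 + -3 = 5, A[2][2] + B[2][1] = -5 + 10 = 5) = -10 (attained at k = 0)
  C[2][2] = min over k of (A[2][0] + B[0][2] = -5 + 8 = 3, A[2][1] + B[1][2] = 8 + 8 = 16, A[2][2] + B[2][2] = -5 + 8 = 3) = 3 (attained at k = 0)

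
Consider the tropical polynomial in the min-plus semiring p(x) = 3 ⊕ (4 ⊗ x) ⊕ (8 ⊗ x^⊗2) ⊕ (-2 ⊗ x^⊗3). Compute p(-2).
p(-2) = -8

A tropical monomial a ⊗ x^⊗i evaluates to a + i · x. Evaluating each term at x = -2:
  Term 0 contributes 3 + 0 · -2 = 3
  Term 1 contributes 4 + 1 · -2 = 2
  Term 2 contributes 8 + 2 · -2 = 4
  Term 3 contributes -2 + 3 · -2 = -8
p(-2) = ⊕ of these = min[3, 2, 4, -8] = -8.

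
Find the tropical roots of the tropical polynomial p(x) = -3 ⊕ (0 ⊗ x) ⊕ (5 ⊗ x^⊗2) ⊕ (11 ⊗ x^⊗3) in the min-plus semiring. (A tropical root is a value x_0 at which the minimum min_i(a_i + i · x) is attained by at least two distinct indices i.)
Roots: {-6, -5, -3}

Each tropical root is a break point of the lower envelope of the lines y = a_i + i · x (there are 4 lines, with slopes 0, 1, ..., 3). Only the lines that attain the minimum somewhere contribute to roots; other lines are dominated. Here the surviving (envelope) indices are i = 3, i = 2, i = 1, i = 0.
Intersections between consecutive envelope lines give the roots: for adjacent envelope indices i < j the intersection is x = (a_i − a_j) / (j − i). Reading off the sorted break points: {-6, -5, -3}.
Verification: at each break x_0, at least two indices attain the minimum of min_i(a_i + i · x_0).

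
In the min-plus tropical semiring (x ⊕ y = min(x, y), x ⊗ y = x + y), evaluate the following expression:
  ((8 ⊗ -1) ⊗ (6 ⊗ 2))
((8 ⊗ -1) ⊗ (6 ⊗ 2)) = 15

Expand innermost to outermost. Recall ⊕ takes the minimum of its arguments and ⊗ takes their sum. Working out the expression ((8 ⊗ -1) ⊗ (6 ⊗ 2)) gives 15.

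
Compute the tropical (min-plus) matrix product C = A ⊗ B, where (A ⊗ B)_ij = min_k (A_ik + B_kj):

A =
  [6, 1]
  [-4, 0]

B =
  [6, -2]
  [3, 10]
A ⊗ B =
  [4, 4]
  [2, -6]

Apply the min-plus product entry-by-entry:
  C[0][0] = min over k of (A[0][0] + B[0][0] = 6 + 6 = 12, A[0][1] + B[1][0] = 1 + 3 = 4) = 4 (attained at k = 1)
  C[0][1] = min over k of (A[0][0] + B[0][1] = 6 + -2 = 4, A[0][1] + B[1][1] = 1 + 10 = 11) = 4 (attained at k = 0)
  C[1][0] = min over k of (A[1][0] + B[0][0] = -4 + 6 = 2, A[1][1] + B[1][0] = 0 + 3 = 3) = 2 (attained at k = 0)
  C[1][1] = min over k of (A[1][0] + B[0][1] = -4 + -2 = -6, A[1][1] + B[1][1] = 0 + 10 = 10) = -6 (attained at k = 0)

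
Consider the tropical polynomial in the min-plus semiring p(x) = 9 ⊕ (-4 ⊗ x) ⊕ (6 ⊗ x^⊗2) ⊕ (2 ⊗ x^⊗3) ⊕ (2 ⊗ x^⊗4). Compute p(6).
p(6) = 2

A tropical monomial a ⊗ x^⊗i evaluates to a + i · x. Evaluating each term at x = 6:
  Term 0 contributes 9 + 0 · 6 = 9
  Term 1 contributes -4 + 1 · 6 = 2
  Term 2 contributes 6 + 2 · 6 = 18
  Term 3 contributes 2 + 3 · 6 = 20
  Term 4 contributes 2 + 4 · 6 = 26
p(6) = ⊕ of these = min[9, 2, 18, 20, 26] = 2.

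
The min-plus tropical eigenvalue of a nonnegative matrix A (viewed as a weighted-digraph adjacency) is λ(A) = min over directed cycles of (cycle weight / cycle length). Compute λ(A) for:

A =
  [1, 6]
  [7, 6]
λ(A) = 1

Enumerate directed cycles and compute their means (weight / length). Sample:
  cycle 0 → 0: weight = 1, length = 1, mean = 1/1 ≈ 1.000
  cycle 1 → 1: weight = 6, length = 1, mean = 6/1 ≈ 6.000
  cycle 0 → 1 → 0: weight = 13, length = 2, mean = 13/2 ≈ 6.500
  cycle 1 → 0 → 1: weight = 13, length = 2, mean = 13/2 ≈ 6.500
Minimum mean = 1.000, attained e.g. along the cycle 0 → 0 with weight 1 and length 1. So λ(A) = 1/1 = 1.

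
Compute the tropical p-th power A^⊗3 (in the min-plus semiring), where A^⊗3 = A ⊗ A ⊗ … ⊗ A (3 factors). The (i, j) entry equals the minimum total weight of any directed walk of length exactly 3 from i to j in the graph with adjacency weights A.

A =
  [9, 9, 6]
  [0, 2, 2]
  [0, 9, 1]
A^⊗3 =
  [7, 13, 8]
  [3, 6, 4]
  [2, 10, 3]

Each entry (A^⊗3)_ij equals the minimum over all length-3 walks i = v_0 → v_1 → … → v_3 = j of Σ_t A[v_t][v_{t+1}]. For example, for (i, j) = (0, 2) we minimise over 9 possible intermediate vertex sequences; the minimum is 8, attained along the walk 0 → 2 → 2 → 2.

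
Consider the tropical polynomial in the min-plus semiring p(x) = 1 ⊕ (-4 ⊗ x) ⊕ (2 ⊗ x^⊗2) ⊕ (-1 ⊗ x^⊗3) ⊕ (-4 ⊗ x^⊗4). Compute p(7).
p(7) = 1

A tropical monomial a ⊗ x^⊗i evaluates to a + i · x. Evaluating each term at x = 7:
  Term 0 contributes 1 + 0 · 7 = 1
  Term 1 contributes -4 + 1 · 7 = 3
  Term 2 contributes 2 + 2 · 7 = 16
  Term 3 contributes -1 + 3 · 7 = 20
  Term 4 contributes -4 + 4 · 7 = 24
p(7) = ⊕ of these = min[1, 3, 16, 20, 24] = 1.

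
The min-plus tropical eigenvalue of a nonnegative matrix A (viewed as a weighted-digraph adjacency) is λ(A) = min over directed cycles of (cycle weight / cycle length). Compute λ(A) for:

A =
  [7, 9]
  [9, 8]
λ(A) = 7

Enumerate directed cycles and compute their means (weight / length). Sample:
  cycle 0 → 0: weight = 7, length = 1, mean = 7/1 ≈ 7.000
  cycle 1 → 1: weight = 8, length = 1, mean = 8/1 ≈ 8.000
  cycle 0 → 1 → 0: weight = 18, length = 2, mean = 18/2 ≈ 9.000
  cycle 1 → 0 → 1: weight = 18, length = 2, mean = 18/2 ≈ 9.000
Minimum mean = 7.000, attained e.g. along the cycle 0 → 0 with weight 7 and length 1. So λ(A) = 7/1 = 7.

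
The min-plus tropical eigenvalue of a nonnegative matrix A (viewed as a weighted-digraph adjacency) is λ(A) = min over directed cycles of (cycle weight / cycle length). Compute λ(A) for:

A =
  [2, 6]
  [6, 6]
λ(A) = 2

Enumerate directed cycles and compute their means (weight / length). Sample:
  cycle 0 → 0: weight = 2, length = 1, mean = 2/1 ≈ 2.000
  cycle 1 → 1: weight = 6, length = 1, mean = 6/1 ≈ 6.000
  cycle 0 → 1 → 0: weight = 12, length = 2, mean = 12/2 ≈ 6.000
  cycle 1 → 0 → 1: weight = 12, length = 2, mean = 12/2 ≈ 6.000
Minimum mean = 2.000, attained e.g. along the cycle 0 → 0 with weight 2 and length 1. So λ(A) = 2/1 = 2.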